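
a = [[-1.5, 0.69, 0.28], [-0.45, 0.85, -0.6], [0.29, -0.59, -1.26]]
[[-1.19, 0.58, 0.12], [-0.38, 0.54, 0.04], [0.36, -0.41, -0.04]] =a@ [[0.73, -0.11, -0.07],[-0.11, 0.59, 0.02],[-0.07, 0.02, 0.01]]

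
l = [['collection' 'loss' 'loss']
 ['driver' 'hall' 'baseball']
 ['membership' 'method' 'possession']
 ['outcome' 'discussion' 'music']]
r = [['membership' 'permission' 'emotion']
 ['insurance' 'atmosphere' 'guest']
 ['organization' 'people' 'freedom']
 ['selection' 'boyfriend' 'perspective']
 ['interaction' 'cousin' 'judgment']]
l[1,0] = 'driver'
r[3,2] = 'perspective'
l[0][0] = 'collection'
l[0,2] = 'loss'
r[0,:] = ['membership', 'permission', 'emotion']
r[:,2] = ['emotion', 'guest', 'freedom', 'perspective', 'judgment']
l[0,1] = 'loss'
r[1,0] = 'insurance'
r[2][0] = 'organization'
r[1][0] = 'insurance'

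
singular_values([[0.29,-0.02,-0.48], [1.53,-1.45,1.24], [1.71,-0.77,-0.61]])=[2.85, 1.44, 0.04]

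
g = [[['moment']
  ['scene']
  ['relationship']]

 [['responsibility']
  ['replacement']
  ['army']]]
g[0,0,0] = 'moment'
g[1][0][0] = 'responsibility'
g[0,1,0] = 'scene'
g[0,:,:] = [['moment'], ['scene'], ['relationship']]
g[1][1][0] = 'replacement'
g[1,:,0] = ['responsibility', 'replacement', 'army']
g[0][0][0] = 'moment'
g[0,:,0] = ['moment', 'scene', 'relationship']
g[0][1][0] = 'scene'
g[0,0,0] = 'moment'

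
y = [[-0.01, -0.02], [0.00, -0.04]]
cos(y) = [[1.00, -0.00], [0.00, 1.00]]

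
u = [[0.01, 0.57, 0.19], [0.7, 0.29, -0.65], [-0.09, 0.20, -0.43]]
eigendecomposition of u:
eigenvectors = [[(-0.61+0j), (-0.62+0j), (-0.62-0j)], [-0.79+0.00j, 0.55-0.19j, 0.55+0.19j], [(-0.09+0j), (-0.15-0.5j), -0.15+0.50j]]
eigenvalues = [(0.77+0j), (-0.45+0.33j), (-0.45-0.33j)]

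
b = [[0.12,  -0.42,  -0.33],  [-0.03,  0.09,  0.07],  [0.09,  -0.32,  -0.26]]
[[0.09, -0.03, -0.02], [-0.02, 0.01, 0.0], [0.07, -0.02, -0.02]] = b@[[0.07, -0.10, 0.18], [-0.20, 0.03, 0.1], [0.01, 0.01, 0.01]]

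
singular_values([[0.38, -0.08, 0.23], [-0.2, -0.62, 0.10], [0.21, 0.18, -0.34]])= [0.73, 0.45, 0.3]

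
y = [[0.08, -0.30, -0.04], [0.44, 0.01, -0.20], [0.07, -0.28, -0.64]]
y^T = [[0.08,0.44,0.07], [-0.3,0.01,-0.28], [-0.04,-0.2,-0.64]]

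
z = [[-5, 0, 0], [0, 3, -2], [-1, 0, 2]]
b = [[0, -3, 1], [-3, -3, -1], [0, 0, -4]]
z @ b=[[0, 15, -5], [-9, -9, 5], [0, 3, -9]]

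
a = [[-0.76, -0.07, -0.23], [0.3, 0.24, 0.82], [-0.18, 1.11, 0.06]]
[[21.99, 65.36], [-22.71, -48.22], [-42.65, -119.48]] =a@[[-22.94,  -76.22], [-41.76,  -120.23], [-7.08,  4.27]]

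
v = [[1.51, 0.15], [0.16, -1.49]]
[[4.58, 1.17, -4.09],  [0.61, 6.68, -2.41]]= v@ [[3.04, 1.21, -2.84], [-0.08, -4.35, 1.31]]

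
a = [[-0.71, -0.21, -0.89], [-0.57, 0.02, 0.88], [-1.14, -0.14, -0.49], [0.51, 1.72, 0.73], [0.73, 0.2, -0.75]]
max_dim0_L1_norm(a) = 3.74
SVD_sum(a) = [[-0.51, -0.66, -0.52], [0.09, 0.12, 0.10], [-0.49, -0.63, -0.50], [0.94, 1.22, 0.95], [0.06, 0.08, 0.06]] + [[0.07,-0.00,-0.07], [-0.74,0.02,0.7], [-0.36,0.01,0.34], [-0.12,0.00,0.11], [0.76,-0.02,-0.71]] + [[-0.27, 0.45, -0.3],[0.08, -0.12, 0.08],[-0.3, 0.48, -0.33],[-0.31, 0.50, -0.34],[-0.09, 0.14, -0.1]]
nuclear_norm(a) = 4.97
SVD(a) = [[-0.43, -0.06, -0.53], [0.08, 0.66, 0.15], [-0.42, 0.32, -0.57], [0.8, 0.11, -0.59], [0.05, -0.67, -0.17]] @ diag([2.2718680059992913, 1.5489441602168958, 1.1512982896915906]) @ [[0.52,0.67,0.53], [-0.73,0.02,0.69], [0.45,-0.74,0.5]]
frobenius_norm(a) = 2.98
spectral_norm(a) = 2.27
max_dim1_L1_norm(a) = 2.96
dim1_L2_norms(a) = [1.16, 1.05, 1.25, 1.94, 1.07]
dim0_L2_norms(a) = [1.71, 1.75, 1.7]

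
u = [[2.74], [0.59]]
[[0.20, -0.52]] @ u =[[0.24]]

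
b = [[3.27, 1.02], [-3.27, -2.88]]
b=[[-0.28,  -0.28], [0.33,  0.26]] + [[3.55, 1.3], [-3.60, -3.14]]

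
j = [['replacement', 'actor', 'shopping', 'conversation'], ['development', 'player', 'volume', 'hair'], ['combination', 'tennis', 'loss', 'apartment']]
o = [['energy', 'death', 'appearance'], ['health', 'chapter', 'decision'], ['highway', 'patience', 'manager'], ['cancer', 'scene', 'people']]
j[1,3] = 'hair'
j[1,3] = 'hair'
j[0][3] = 'conversation'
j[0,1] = 'actor'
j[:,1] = ['actor', 'player', 'tennis']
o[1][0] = 'health'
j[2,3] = 'apartment'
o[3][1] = 'scene'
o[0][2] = 'appearance'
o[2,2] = 'manager'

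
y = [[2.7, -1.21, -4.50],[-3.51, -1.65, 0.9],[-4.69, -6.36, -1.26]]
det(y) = -34.11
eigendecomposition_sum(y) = [[-1.94,-2.78,-1.40], [-0.93,-1.33,-0.67], [-3.38,-4.83,-2.44]] + [[5.82,3.65,-4.35], [-3.72,-2.33,2.78], [-0.69,-0.43,0.52]] + [[-1.18, -2.08, 1.25], [1.14, 2.01, -1.21], [-0.63, -1.1, 0.66]]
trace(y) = -0.21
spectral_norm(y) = 8.70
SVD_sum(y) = [[0.52, 0.56, 0.03], [-2.43, -2.60, -0.16], [-5.39, -5.76, -0.35]] + [[2.32, -1.91, -4.4], [-0.73, 0.6, 1.39], [0.56, -0.46, -1.05]] + [[-0.14, 0.14, -0.14], [-0.35, 0.34, -0.33], [0.14, -0.14, 0.14]]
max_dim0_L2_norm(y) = 6.68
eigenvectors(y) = [[0.48, 0.84, 0.67],[0.23, -0.54, -0.65],[0.84, -0.1, 0.36]]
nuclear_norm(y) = 15.11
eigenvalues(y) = [-5.71, 4.01, 1.49]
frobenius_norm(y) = 10.44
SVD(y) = [[-0.09, 0.93, 0.36], [0.41, -0.29, 0.86], [0.91, 0.22, -0.35]] @ diag([8.695115819017355, 5.728535540677328, 0.6847199815040281]) @ [[-0.68, -0.73, -0.04], [0.44, -0.36, -0.83], [-0.59, 0.58, -0.56]]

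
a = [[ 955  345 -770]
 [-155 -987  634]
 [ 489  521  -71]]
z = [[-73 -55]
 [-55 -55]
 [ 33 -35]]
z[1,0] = -55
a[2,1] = 521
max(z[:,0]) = 33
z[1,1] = -55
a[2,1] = 521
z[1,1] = -55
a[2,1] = 521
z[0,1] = -55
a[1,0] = -155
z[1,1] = -55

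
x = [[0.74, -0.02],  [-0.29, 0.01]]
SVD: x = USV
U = [[-0.93, 0.36], [0.36, 0.93]]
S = [0.8, 0.0]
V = [[-1.00, 0.03],[0.03, 1.0]]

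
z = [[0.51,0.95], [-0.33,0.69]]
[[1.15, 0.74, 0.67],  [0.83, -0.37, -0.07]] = z@[[0.01, 1.3, 0.8], [1.21, 0.08, 0.28]]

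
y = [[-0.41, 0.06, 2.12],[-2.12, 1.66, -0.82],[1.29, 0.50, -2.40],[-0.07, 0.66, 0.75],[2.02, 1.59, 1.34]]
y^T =[[-0.41, -2.12, 1.29, -0.07, 2.02], [0.06, 1.66, 0.5, 0.66, 1.59], [2.12, -0.82, -2.40, 0.75, 1.34]]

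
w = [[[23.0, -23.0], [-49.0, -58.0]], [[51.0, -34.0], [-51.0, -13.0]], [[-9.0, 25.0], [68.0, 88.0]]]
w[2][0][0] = -9.0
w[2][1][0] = 68.0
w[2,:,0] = [-9.0, 68.0]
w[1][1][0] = -51.0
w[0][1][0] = -49.0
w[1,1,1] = -13.0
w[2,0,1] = 25.0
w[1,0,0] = 51.0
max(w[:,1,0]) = 68.0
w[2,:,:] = [[-9.0, 25.0], [68.0, 88.0]]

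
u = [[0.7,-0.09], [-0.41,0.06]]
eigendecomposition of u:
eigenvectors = [[0.86,0.13], [-0.51,0.99]]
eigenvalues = [0.75, 0.01]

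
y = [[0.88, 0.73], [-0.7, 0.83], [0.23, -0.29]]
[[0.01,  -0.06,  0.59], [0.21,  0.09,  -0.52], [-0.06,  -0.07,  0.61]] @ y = [[0.19, -0.21], [0.00, 0.38], [0.14, -0.28]]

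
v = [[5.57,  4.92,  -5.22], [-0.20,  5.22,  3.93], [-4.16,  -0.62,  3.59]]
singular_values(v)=[10.42, 6.8, 1.03]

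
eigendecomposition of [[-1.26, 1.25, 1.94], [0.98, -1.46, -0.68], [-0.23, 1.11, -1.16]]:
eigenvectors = [[(0.85+0j), 0.62+0.00j, (0.62-0j)], [0.45+0.00j, (-0.47-0.3j), -0.47+0.30j], [(0.26+0j), (0.08+0.54j), (0.08-0.54j)]]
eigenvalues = [(-0+0j), (-1.94+1.1j), (-1.94-1.1j)]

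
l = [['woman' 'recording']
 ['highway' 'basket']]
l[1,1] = 'basket'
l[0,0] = 'woman'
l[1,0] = 'highway'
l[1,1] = 'basket'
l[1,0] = 'highway'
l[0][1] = 'recording'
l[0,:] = ['woman', 'recording']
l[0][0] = 'woman'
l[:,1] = ['recording', 'basket']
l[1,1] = 'basket'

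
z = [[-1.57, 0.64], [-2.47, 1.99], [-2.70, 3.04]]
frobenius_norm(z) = 5.43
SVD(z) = [[-0.3, 0.79],[-0.59, 0.29],[-0.75, -0.54]] @ diag([5.37644420177414, 0.7489644485616422]) @ [[0.73,-0.68], [-0.68,-0.73]]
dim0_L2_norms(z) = [3.98, 3.69]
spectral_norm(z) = 5.38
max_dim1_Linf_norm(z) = 3.04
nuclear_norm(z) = 6.13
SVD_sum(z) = [[-1.17, 1.08], [-2.32, 2.15], [-2.97, 2.75]] + [[-0.40,-0.44], [-0.15,-0.16], [0.27,0.29]]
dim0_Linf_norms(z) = [2.7, 3.04]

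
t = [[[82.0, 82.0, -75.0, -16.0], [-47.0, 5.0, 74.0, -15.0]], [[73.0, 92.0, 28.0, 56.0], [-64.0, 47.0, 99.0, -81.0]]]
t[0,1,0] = -47.0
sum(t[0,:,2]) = -1.0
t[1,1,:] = [-64.0, 47.0, 99.0, -81.0]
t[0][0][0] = 82.0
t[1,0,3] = 56.0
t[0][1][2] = 74.0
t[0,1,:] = [-47.0, 5.0, 74.0, -15.0]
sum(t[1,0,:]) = 249.0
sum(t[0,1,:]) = 17.0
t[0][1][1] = 5.0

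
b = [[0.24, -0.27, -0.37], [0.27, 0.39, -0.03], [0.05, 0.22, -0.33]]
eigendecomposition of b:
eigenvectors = [[(0.75+0j), 0.75-0.00j, (0.48+0j)], [-0.12-0.62j, (-0.12+0.62j), (-0.14+0j)], [(-0.07-0.18j), -0.07+0.18j, (0.86+0j)]]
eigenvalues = [(0.32+0.31j), (0.32-0.31j), (-0.34+0j)]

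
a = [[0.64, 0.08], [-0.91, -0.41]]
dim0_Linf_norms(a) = [0.91, 0.41]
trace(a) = 0.23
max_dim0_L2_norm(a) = 1.11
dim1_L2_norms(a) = [0.64, 1.0]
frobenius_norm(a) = 1.19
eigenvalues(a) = [0.57, -0.34]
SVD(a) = [[-0.54, 0.84], [0.84, 0.54]] @ diag([1.1773989970550314, 0.16103292127327845]) @ [[-0.94,-0.33], [0.33,-0.94]]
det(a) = -0.19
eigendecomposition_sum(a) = [[0.61, 0.05], [-0.57, -0.05]] + [[0.03, 0.03], [-0.34, -0.36]]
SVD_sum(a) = [[0.6, 0.21], [-0.94, -0.33]] + [[0.04, -0.13], [0.03, -0.08]]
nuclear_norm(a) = 1.34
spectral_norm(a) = 1.18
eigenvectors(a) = [[0.73, -0.08], [-0.68, 1.00]]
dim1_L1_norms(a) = [0.72, 1.32]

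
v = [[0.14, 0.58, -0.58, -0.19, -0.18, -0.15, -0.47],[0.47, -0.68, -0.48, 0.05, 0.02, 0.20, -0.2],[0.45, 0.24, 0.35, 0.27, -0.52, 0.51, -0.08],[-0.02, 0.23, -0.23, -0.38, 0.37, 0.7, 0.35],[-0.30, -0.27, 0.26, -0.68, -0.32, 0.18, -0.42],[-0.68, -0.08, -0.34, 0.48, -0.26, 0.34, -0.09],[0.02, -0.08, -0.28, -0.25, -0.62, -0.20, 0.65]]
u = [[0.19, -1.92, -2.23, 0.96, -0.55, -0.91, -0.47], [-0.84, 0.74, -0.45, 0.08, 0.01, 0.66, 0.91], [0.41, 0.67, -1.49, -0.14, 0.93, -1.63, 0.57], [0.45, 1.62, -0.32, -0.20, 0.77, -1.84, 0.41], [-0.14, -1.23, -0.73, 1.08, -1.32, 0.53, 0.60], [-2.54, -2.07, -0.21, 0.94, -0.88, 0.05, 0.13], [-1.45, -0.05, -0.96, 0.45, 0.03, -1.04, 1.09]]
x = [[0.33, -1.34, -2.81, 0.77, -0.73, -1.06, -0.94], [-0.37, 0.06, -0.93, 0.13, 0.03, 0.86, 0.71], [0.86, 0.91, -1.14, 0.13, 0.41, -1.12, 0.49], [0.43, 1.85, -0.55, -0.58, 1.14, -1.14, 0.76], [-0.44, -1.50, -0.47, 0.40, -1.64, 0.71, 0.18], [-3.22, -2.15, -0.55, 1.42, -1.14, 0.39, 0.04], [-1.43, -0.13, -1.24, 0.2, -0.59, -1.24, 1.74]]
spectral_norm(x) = 5.64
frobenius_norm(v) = 2.65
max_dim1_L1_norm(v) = 2.43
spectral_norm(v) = 1.01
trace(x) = -0.84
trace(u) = -0.94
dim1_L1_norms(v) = [2.29, 2.1, 2.42, 2.28, 2.43, 2.27, 2.1]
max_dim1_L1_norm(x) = 8.91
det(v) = -1.00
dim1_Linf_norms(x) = [2.81, 0.93, 1.14, 1.85, 1.64, 3.22, 1.74]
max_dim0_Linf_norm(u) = 2.54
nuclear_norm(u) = 14.61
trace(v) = 0.10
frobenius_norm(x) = 7.78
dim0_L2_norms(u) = [3.11, 3.62, 3.0, 1.8, 2.07, 2.94, 1.76]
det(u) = -1.36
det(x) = -9.20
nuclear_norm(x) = 15.96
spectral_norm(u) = 4.94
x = v + u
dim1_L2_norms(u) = [3.31, 1.65, 2.59, 2.67, 2.37, 3.53, 2.35]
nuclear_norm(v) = 7.00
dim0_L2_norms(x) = [3.71, 3.6, 3.52, 1.78, 2.52, 2.57, 2.29]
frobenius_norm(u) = 7.15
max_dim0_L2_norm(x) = 3.71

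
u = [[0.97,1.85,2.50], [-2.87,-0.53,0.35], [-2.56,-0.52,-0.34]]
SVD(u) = [[-0.54, -0.83, 0.14], [0.60, -0.50, -0.62], [0.59, -0.25, 0.77]] @ diag([4.306822866776495, 2.7549913719701578, 0.2336650050415949]) @ [[-0.87, -0.38, -0.31], [0.46, -0.41, -0.79], [-0.17, 0.83, -0.53]]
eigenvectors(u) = [[0.66+0.00j,  (0.66-0j),  (0.15+0j)],[-0.07+0.56j,  -0.07-0.56j,  -0.83+0.00j],[(-0.16+0.47j),  (-0.16-0.47j),  (0.54+0j)]]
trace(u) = 0.10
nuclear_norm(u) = 7.30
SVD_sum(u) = [[2.02, 0.87, 0.72], [-2.27, -0.98, -0.8], [-2.21, -0.95, -0.79]] + [[-1.05, 0.95, 1.80],[-0.63, 0.57, 1.08],[-0.32, 0.29, 0.54]] + [[-0.01, 0.03, -0.02], [0.02, -0.12, 0.08], [-0.03, 0.15, -0.10]]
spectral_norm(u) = 4.31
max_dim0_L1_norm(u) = 6.4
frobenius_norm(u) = 5.12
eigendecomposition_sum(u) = [[(0.49+1.63j), 0.91+0.12j, (1.26-0.26j)], [(-1.45+0.25j), (-0.2+0.77j), (0.09+1.11j)], [-1.27-0.05j, -0.30+0.62j, -0.12+0.96j]] + [[(0.49-1.63j),0.91-0.12j,(1.26+0.26j)], [(-1.45-0.25j),(-0.2-0.77j),0.09-1.11j], [(-1.27+0.05j),(-0.3-0.62j),-0.12-0.96j]] + [[-0.00-0.00j,0.02-0.00j,-0.03-0.00j], [0.02+0.00j,(-0.13+0j),(0.16+0j)], [(-0.02-0j),0.09-0.00j,-0.11-0.00j]]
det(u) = -2.77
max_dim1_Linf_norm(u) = 2.87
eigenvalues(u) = [(0.17+3.36j), (0.17-3.36j), (-0.25+0j)]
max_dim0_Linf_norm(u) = 2.87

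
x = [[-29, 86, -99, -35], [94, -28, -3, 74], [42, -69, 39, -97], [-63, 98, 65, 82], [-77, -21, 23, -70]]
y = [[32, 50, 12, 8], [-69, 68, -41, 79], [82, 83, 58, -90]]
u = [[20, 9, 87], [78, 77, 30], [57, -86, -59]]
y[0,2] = 12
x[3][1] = 98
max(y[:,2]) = 58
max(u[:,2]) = 87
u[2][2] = -59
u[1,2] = 30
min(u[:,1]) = -86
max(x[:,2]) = 65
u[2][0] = 57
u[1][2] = 30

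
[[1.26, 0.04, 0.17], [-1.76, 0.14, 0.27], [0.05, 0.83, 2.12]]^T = [[1.26,  -1.76,  0.05],[0.04,  0.14,  0.83],[0.17,  0.27,  2.12]]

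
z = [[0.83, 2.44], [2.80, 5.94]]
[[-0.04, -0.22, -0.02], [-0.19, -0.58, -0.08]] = z@[[-0.11, -0.06, -0.05],[0.02, -0.07, 0.01]]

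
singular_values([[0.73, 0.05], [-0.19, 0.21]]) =[0.75, 0.22]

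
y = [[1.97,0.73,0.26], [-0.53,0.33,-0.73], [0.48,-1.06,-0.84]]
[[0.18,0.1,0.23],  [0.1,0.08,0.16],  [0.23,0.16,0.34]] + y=[[2.15, 0.83, 0.49],[-0.43, 0.41, -0.57],[0.71, -0.90, -0.50]]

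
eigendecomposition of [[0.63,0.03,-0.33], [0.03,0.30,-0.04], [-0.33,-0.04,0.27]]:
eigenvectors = [[-0.86, -0.5, -0.12], [-0.09, -0.08, 0.99], [0.51, -0.86, -0.03]]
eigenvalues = [0.83, 0.07, 0.3]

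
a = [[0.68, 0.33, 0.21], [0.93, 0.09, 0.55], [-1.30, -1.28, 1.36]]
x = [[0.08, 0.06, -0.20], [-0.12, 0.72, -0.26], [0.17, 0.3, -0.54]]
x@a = [[0.37, 0.29, -0.22],[0.93, 0.36, 0.02],[1.1, 0.77, -0.53]]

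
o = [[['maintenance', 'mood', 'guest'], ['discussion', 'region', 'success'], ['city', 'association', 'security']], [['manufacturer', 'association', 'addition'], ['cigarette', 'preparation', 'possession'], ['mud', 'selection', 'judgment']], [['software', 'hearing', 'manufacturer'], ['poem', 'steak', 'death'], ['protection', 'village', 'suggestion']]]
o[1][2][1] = 'selection'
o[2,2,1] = 'village'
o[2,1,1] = 'steak'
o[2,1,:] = ['poem', 'steak', 'death']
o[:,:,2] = [['guest', 'success', 'security'], ['addition', 'possession', 'judgment'], ['manufacturer', 'death', 'suggestion']]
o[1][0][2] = 'addition'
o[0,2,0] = 'city'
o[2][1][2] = 'death'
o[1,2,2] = 'judgment'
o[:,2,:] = [['city', 'association', 'security'], ['mud', 'selection', 'judgment'], ['protection', 'village', 'suggestion']]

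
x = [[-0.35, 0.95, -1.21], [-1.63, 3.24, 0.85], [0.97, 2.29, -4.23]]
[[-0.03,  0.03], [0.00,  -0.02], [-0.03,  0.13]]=x @ [[0.03, 0.02], [0.01, 0.01], [0.02, -0.02]]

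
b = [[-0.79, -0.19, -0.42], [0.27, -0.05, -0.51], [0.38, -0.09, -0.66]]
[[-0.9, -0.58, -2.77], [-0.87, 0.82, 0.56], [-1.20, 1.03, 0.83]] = b @ [[-0.22, 0.92, 3.24], [2.76, 2.16, -0.35], [1.32, -1.33, 0.66]]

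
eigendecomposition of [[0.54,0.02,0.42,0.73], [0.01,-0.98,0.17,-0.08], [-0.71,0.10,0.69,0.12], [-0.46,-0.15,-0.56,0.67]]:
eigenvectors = [[-0.65+0.00j,  (-0.65-0j),  (0.39+0j),  -0.02+0.00j], [-0.04-0.00j,  -0.04+0.00j,  (-0.08+0j),  (1+0j)], [-0.20-0.49j,  (-0.2+0.49j),  (-0.67+0j),  -0.07+0.00j], [(0.19-0.51j),  (0.19+0.51j),  0.63+0.00j,  0.06+0.00j]]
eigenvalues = [(0.46+0.89j), (0.46-0.89j), (1+0j), (-1+0j)]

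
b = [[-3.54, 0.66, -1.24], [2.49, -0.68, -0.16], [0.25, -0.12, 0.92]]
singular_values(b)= [4.55, 1.18, 0.17]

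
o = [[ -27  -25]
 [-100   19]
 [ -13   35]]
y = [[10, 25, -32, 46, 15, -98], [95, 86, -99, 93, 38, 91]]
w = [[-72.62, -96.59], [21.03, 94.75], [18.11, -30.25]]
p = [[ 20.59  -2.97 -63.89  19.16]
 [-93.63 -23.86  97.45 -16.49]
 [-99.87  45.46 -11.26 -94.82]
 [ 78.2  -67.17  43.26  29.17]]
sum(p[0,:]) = -27.109999999999996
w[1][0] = 21.03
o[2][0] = -13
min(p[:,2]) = -63.89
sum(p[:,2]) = 65.56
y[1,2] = -99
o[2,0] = -13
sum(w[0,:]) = -169.21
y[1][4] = 38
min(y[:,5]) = -98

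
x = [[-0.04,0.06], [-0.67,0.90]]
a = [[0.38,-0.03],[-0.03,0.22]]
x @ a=[[-0.02, 0.01],[-0.28, 0.22]]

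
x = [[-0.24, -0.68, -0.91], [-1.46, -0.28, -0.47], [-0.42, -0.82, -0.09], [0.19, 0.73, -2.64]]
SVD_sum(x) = [[-0.04, 0.13, -0.79], [-0.02, 0.08, -0.48], [0.00, -0.0, 0.02], [-0.12, 0.43, -2.67]] + [[-0.52, -0.36, -0.03], [-1.14, -0.79, -0.08], [-0.67, -0.46, -0.04], [0.35, 0.24, 0.02]] + [[0.32, -0.45, -0.09], [-0.3, 0.43, 0.08], [0.25, -0.35, -0.07], [-0.04, 0.05, 0.01]]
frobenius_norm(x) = 3.49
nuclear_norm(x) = 5.53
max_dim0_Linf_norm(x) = 2.64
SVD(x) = [[0.28, -0.36, 0.63],[0.17, -0.78, -0.6],[-0.01, -0.46, 0.49],[0.95, 0.24, -0.07]] @ diag([2.868188778160093, 1.7783075811866729, 0.8863494116489965]) @ [[-0.05,0.16,-0.99], [0.82,0.57,0.05], [0.57,-0.81,-0.16]]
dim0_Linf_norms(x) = [1.46, 0.82, 2.64]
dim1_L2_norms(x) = [1.16, 1.56, 0.93, 2.75]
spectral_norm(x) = 2.87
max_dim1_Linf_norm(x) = 2.64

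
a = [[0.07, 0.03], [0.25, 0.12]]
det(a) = 0.001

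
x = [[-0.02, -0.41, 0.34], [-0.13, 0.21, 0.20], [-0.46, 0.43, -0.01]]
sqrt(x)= [[0.48, -0.57, 0.52], [-0.01, 0.4, 0.24], [-0.49, 0.17, 0.45]]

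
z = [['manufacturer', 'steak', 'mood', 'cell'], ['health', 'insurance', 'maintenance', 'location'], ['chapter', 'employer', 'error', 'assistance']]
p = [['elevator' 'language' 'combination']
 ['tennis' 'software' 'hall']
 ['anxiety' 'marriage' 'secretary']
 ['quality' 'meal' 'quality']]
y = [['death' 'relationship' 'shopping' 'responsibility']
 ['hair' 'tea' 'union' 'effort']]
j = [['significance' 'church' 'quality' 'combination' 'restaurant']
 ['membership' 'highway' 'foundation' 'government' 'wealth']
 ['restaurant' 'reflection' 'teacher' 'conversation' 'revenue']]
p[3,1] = 'meal'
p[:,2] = ['combination', 'hall', 'secretary', 'quality']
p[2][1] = 'marriage'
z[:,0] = ['manufacturer', 'health', 'chapter']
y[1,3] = 'effort'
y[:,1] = ['relationship', 'tea']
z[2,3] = 'assistance'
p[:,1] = ['language', 'software', 'marriage', 'meal']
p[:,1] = ['language', 'software', 'marriage', 'meal']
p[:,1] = ['language', 'software', 'marriage', 'meal']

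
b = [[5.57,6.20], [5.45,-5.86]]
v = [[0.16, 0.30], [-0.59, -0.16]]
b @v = [[-2.77, 0.68], [4.33, 2.57]]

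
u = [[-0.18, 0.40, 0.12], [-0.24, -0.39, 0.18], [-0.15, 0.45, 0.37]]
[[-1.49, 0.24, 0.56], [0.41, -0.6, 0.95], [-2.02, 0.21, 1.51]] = u@[[1.25,0.61,-0.83], [-2.63,0.99,-0.13], [-1.75,-0.4,3.89]]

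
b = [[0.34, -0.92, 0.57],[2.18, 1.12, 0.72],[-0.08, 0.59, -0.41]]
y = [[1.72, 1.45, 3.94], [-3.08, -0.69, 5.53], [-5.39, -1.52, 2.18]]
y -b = [[1.38, 2.37, 3.37],  [-5.26, -1.81, 4.81],  [-5.31, -2.11, 2.59]]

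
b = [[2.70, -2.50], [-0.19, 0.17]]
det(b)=-0.016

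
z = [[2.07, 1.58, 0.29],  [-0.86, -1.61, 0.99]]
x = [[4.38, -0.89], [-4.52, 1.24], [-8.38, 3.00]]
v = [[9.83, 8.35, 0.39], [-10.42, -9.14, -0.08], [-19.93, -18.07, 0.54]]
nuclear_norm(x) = 11.60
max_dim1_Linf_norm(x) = 8.38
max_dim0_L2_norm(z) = 2.26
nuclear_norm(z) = 4.30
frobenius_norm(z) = 3.34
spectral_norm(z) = 3.13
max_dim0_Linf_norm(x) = 8.38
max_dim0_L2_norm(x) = 10.48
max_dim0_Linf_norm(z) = 2.07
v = x @ z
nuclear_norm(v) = 33.63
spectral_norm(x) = 10.99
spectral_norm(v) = 32.90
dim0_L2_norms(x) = [10.48, 3.37]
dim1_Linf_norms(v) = [9.83, 10.42, 19.93]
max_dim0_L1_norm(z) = 3.19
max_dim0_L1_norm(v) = 40.18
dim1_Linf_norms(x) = [4.38, 4.52, 8.38]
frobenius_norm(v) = 32.90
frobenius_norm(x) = 11.01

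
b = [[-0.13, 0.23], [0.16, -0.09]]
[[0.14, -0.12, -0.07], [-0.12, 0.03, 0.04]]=b @ [[-0.61, -0.20, 0.07], [0.26, -0.65, -0.27]]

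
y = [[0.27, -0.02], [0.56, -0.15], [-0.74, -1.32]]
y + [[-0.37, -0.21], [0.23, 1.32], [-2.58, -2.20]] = [[-0.10, -0.23], [0.79, 1.17], [-3.32, -3.52]]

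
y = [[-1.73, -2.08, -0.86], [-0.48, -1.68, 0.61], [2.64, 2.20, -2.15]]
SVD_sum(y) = [[-1.48, -1.58, 0.73], [-1.08, -1.16, 0.53], [2.53, 2.71, -1.25]] + [[-0.12, -0.61, -1.56], [-0.01, -0.03, -0.07], [-0.07, -0.37, -0.94]] + [[-0.14, 0.11, -0.03],  [0.6, -0.50, 0.15],  [0.18, -0.15, 0.04]]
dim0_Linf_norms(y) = [2.64, 2.2, 2.15]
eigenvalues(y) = [(-3.13+0j), (-1.21+1.05j), (-1.21-1.05j)]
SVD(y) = [[-0.47, -0.86, 0.21], [-0.35, -0.04, -0.94], [0.81, -0.52, -0.28]] @ diag([4.8327005773914316, 1.9598411031097325, 0.848485698077555]) @ [[0.65, 0.69, -0.32], [0.07, 0.36, 0.93], [-0.76, 0.62, -0.19]]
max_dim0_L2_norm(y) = 3.46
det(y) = -8.04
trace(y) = -5.56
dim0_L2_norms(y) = [3.19, 3.46, 2.39]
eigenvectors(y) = [[(-0.02+0j), (-0.34-0.53j), -0.34+0.53j], [(-0.39+0j), (0.11+0.3j), 0.11-0.30j], [(0.92+0j), (-0.7+0j), -0.70-0.00j]]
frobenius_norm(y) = 5.28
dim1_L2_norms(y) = [2.84, 1.85, 4.05]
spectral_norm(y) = 4.83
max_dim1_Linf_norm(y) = 2.64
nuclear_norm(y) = 7.64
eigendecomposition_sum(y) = [[(-0.06+0j),(-0.1+0j),0.01+0.00j],[(-1.37+0j),-2.39+0.00j,0.29+0.00j],[(3.21-0j),5.62-0.00j,(-0.68-0j)]] + [[-0.84+0.23j, (-0.99-1.19j), -0.44-0.50j],[0.44-0.02j, 0.36+0.70j, (0.16+0.3j)],[-0.28+0.93j, -1.71+0.21j, (-0.73+0.11j)]] + [[(-0.84-0.23j), (-0.99+1.19j), (-0.44+0.5j)],[0.44+0.02j, 0.36-0.70j, 0.16-0.30j],[-0.28-0.93j, -1.71-0.21j, -0.73-0.11j]]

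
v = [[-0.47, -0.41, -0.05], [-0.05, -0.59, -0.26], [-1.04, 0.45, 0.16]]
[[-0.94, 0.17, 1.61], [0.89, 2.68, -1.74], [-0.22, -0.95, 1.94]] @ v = [[-1.24, 1.01, 0.26],[1.26, -2.73, -1.02],[-1.87, 1.52, 0.57]]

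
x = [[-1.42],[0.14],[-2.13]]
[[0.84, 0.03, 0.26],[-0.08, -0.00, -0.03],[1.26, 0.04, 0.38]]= x @ [[-0.59, -0.02, -0.18]]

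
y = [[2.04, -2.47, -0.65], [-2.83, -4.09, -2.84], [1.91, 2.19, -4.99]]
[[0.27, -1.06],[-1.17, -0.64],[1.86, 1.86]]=y @ [[0.31, -0.11],[0.19, 0.40],[-0.17, -0.24]]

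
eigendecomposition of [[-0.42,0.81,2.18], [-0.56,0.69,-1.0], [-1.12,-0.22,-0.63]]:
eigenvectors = [[(-0.8+0j), (-0.8-0j), (-0.16+0j)], [(0.08-0.3j), (0.08+0.3j), (-0.95+0j)], [(0.04-0.52j), 0.04+0.52j, 0.26+0.00j]]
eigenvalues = [(-0.61+1.7j), (-0.61-1.7j), (0.87+0j)]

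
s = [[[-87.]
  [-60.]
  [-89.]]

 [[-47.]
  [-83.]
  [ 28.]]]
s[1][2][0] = 28.0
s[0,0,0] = -87.0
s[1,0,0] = -47.0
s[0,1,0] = -60.0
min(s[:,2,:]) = -89.0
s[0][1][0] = -60.0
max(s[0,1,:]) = -60.0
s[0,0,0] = -87.0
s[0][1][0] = -60.0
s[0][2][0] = -89.0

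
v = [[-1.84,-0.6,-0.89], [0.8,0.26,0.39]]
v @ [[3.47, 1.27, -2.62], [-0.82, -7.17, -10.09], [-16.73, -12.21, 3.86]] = [[9.00, 12.83, 7.44], [-3.96, -5.61, -3.21]]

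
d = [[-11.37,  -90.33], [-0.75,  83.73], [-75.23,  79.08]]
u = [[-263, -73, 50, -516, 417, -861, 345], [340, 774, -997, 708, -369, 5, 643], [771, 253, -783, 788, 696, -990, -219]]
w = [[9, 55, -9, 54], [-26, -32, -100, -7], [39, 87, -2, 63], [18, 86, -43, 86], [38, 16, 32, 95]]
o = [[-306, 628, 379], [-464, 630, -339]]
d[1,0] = -0.75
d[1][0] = -0.75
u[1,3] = 708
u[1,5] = 5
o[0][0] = -306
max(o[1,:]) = 630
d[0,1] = -90.33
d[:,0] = [-11.37, -0.75, -75.23]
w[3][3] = 86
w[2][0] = 39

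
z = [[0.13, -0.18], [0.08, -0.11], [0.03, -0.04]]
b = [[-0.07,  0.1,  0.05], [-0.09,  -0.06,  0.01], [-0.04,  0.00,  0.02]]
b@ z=[[0.00, -0.0], [-0.02, 0.02], [-0.0, 0.01]]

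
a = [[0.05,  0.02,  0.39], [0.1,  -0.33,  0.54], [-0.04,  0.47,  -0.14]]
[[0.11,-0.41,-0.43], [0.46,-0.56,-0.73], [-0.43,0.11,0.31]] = a @ [[0.49, -1.03, -1.17],[-0.80, -0.13, 0.28],[0.27, -0.92, -0.96]]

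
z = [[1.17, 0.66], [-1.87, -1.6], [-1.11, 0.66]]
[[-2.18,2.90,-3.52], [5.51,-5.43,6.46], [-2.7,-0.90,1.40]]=z @ [[0.23, 1.67, -2.16], [-3.71, 1.44, -1.51]]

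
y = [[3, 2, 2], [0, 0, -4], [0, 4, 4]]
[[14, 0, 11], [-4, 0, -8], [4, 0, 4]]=y @ [[4, 0, 3], [0, 0, -1], [1, 0, 2]]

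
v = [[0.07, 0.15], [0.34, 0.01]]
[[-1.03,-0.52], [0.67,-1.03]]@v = [[-0.25,-0.16], [-0.30,0.09]]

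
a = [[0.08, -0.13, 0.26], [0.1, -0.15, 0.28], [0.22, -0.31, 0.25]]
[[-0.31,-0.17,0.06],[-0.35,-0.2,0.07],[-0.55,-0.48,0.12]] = a @ [[-0.55, -0.15, 0.10], [0.91, 1.58, -0.26], [-0.58, 0.18, 0.08]]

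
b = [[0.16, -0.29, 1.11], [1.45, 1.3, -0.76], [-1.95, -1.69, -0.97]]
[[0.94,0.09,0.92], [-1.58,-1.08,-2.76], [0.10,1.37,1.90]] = b @ [[-0.76, -0.36, -1.12], [0.23, -0.41, -0.35], [1.02, 0.03, 0.90]]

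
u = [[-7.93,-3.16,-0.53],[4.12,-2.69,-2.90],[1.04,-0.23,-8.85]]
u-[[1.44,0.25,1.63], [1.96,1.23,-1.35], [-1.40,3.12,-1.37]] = [[-9.37,-3.41,-2.16], [2.16,-3.92,-1.55], [2.44,-3.35,-7.48]]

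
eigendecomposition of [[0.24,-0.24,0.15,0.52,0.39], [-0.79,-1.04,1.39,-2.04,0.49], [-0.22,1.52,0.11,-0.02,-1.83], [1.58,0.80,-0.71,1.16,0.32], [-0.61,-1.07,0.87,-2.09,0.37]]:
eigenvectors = [[0.44+0.00j, -0.11+0.06j, (-0.11-0.06j), (0.4+0j), (-0.02+0j)], [(0.29+0j), 0.65+0.00j, 0.65-0.00j, (-0.54+0j), -0.61+0.00j], [(-0.58+0j), (-0.08+0.1j), -0.08-0.10j, (0.31+0j), -0.78+0.00j], [-0.61+0.00j, -0.24-0.31j, -0.24+0.31j, 0.34+0.00j, 0.03+0.00j], [-0.14+0.00j, (0.62+0.05j), (0.62-0.05j), -0.58+0.00j, -0.15+0.00j]]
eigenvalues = [(-0.96+0j), (0.15+1.15j), (0.15-1.15j), (0.56+0j), (0.95+0j)]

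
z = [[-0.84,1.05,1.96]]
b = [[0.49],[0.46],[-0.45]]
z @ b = [[-0.81]]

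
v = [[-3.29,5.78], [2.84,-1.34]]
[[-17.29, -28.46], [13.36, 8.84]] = v @ [[4.5, 1.08], [-0.43, -4.31]]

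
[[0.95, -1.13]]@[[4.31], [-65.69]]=[[78.32]]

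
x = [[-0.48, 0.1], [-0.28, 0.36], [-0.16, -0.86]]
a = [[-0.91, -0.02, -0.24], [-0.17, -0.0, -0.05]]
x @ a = [[0.42, 0.01, 0.11], [0.19, 0.01, 0.05], [0.29, 0.0, 0.08]]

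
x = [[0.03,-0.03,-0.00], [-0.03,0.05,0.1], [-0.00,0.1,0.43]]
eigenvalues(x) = [-0.0, 0.06, 0.45]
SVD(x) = [[-0.02,-0.73,-0.68],  [0.24,0.66,-0.72],  [0.97,-0.18,0.17]] @ diag([0.45483157439667854, 0.0567943252634789, 0.0016258996601573351]) @ [[-0.02, 0.24, 0.97],[-0.73, 0.66, -0.18],[0.68, 0.72, -0.17]]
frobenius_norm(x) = 0.46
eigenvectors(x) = [[-0.68, 0.73, -0.02], [-0.72, -0.66, 0.24], [0.17, 0.18, 0.97]]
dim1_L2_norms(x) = [0.04, 0.12, 0.44]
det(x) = -0.00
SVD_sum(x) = [[0.00, -0.00, -0.01], [-0.0, 0.03, 0.11], [-0.01, 0.11, 0.43]] + [[0.03, -0.03, 0.01], [-0.03, 0.02, -0.01], [0.01, -0.01, 0.0]] + [[-0.00, -0.0, 0.0], [-0.00, -0.00, 0.00], [0.00, 0.00, -0.00]]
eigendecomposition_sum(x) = [[-0.00, -0.0, 0.00], [-0.0, -0.00, 0.0], [0.0, 0.00, -0.0]] + [[0.03, -0.03, 0.01], [-0.03, 0.02, -0.01], [0.01, -0.01, 0.0]] + [[0.00,  -0.0,  -0.01], [-0.00,  0.03,  0.11], [-0.01,  0.11,  0.43]]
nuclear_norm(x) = 0.51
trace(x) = 0.51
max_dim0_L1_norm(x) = 0.53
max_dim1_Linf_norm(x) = 0.43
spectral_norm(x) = 0.45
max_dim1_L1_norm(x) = 0.53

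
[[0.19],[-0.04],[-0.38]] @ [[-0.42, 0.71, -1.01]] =[[-0.08, 0.13, -0.19], [0.02, -0.03, 0.04], [0.16, -0.27, 0.38]]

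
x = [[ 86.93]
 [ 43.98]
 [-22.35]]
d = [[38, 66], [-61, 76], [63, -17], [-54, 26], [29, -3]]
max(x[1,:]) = 43.98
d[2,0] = 63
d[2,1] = -17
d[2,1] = -17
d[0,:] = [38, 66]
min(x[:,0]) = -22.35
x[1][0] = 43.98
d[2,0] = 63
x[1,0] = 43.98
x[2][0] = -22.35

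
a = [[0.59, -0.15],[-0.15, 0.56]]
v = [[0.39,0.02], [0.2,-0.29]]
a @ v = [[0.20,  0.06],[0.05,  -0.17]]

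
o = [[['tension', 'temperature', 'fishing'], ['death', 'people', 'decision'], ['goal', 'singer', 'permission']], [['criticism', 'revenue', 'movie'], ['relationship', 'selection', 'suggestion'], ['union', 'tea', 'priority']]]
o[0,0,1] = 'temperature'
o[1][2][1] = 'tea'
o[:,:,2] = [['fishing', 'decision', 'permission'], ['movie', 'suggestion', 'priority']]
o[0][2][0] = 'goal'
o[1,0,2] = 'movie'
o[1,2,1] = 'tea'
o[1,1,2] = 'suggestion'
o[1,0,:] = ['criticism', 'revenue', 'movie']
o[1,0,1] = 'revenue'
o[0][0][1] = 'temperature'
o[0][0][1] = 'temperature'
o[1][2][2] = 'priority'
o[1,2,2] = 'priority'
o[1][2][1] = 'tea'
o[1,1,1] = 'selection'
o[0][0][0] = 'tension'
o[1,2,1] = 'tea'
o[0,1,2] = 'decision'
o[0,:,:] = [['tension', 'temperature', 'fishing'], ['death', 'people', 'decision'], ['goal', 'singer', 'permission']]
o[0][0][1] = 'temperature'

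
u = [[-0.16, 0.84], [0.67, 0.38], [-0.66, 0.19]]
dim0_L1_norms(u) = [1.49, 1.41]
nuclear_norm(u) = 1.90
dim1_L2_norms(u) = [0.86, 0.77, 0.69]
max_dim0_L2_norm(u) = 0.95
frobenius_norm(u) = 1.34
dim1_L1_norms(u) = [1.0, 1.05, 0.85]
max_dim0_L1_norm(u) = 1.49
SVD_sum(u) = [[-0.32,0.07], [0.57,-0.12], [-0.67,0.14]] + [[0.16, 0.77],[0.10, 0.50],[0.01, 0.05]]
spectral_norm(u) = 0.95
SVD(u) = [[-0.34,-0.84], [0.61,-0.54], [-0.72,-0.06]] @ diag([0.9545565599687729, 0.9407559586952305]) @ [[0.98,-0.20], [-0.20,-0.98]]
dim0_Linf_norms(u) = [0.67, 0.84]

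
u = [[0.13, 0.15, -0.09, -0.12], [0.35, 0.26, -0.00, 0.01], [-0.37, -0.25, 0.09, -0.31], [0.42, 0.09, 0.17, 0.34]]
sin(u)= [[0.12, 0.14, -0.09, -0.12],[0.34, 0.25, 0.00, 0.01],[-0.35, -0.23, 0.09, -0.31],[0.41, 0.08, 0.17, 0.34]]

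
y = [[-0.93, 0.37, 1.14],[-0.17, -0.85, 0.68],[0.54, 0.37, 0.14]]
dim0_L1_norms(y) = [1.64, 1.59, 1.96]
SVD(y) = [[-0.89, 0.45, -0.01],[-0.42, -0.84, 0.34],[0.14, 0.31, 0.94]] @ diag([1.6209877489636848, 0.9990871592952745, 0.5809677838236345]) @ [[0.61, 0.05, -0.79], [-0.11, 0.99, -0.02], [0.79, 0.1, 0.61]]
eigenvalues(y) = [0.69, -1.24, -1.09]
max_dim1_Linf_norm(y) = 1.14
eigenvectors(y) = [[-0.59, 0.4, 0.08], [-0.27, 0.83, 0.94], [-0.76, -0.38, -0.32]]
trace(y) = -1.64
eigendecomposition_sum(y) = [[0.12, 0.13, 0.4], [0.05, 0.06, 0.18], [0.15, 0.16, 0.52]] + [[-1.25, 0.39, 0.84], [-2.61, 0.81, 1.75], [1.19, -0.37, -0.8]] + [[0.20, -0.14, -0.1],[2.38, -1.71, -1.26],[-0.8, 0.58, 0.42]]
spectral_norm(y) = 1.62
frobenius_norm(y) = 1.99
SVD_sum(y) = [[-0.88, -0.07, 1.15], [-0.42, -0.03, 0.54], [0.14, 0.01, -0.19]] + [[-0.05, 0.44, -0.01], [0.09, -0.83, 0.02], [-0.03, 0.31, -0.01]] + [[-0.00, -0.00, -0.0], [0.16, 0.02, 0.12], [0.43, 0.05, 0.33]]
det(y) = 0.94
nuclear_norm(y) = 3.20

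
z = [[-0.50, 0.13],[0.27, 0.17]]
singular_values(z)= [0.57, 0.21]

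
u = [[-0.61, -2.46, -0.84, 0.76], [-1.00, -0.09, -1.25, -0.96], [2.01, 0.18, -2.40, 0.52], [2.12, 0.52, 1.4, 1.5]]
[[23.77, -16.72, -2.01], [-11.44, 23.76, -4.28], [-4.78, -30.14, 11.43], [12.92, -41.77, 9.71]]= u @ [[5.14,  -8.16,  5.17],[-12.62,  2.38,  -0.36],[5.48,  1.82,  -0.51],[0.61,  -18.84,  -0.23]]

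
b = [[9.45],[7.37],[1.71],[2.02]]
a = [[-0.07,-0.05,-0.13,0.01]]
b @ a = [[-0.66, -0.47, -1.23, 0.09], [-0.52, -0.37, -0.96, 0.07], [-0.12, -0.09, -0.22, 0.02], [-0.14, -0.10, -0.26, 0.02]]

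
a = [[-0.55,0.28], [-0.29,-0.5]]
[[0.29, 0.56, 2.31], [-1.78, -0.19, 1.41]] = a @ [[1.00, -0.63, -4.36], [2.99, 0.75, -0.3]]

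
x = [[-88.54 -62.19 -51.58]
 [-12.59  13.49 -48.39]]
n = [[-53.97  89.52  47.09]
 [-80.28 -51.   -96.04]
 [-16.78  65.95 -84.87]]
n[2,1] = 65.95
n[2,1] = 65.95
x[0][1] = -62.19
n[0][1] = 89.52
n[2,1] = 65.95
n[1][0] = -80.28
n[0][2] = 47.09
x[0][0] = -88.54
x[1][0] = -12.59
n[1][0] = -80.28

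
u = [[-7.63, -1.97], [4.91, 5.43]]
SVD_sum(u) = [[-6.6,-3.78], [6.04,3.46]] + [[-1.03, 1.81], [-1.13, 1.97]]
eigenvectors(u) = [[-0.93,0.16], [0.37,-0.99]]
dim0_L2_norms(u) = [9.07, 5.78]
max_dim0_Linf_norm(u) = 7.63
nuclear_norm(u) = 13.39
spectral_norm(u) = 10.31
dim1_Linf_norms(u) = [7.63, 5.43]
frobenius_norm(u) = 10.76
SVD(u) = [[-0.74, 0.68], [0.68, 0.74]] @ diag([10.305007120693729, 3.0818222275873643]) @ [[0.87, 0.5], [-0.50, 0.87]]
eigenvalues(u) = [-6.84, 4.64]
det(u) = -31.76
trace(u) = -2.20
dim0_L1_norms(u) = [12.54, 7.4]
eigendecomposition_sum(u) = [[-7.31, -1.17], [2.93, 0.47]] + [[-0.32, -0.80], [1.98, 4.96]]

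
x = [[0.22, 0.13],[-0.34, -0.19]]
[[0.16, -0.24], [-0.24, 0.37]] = x@ [[0.42, -0.95], [0.52, -0.23]]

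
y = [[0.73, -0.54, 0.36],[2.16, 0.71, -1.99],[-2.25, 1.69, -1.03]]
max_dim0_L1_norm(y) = 5.14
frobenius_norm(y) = 4.37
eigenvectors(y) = [[(-0.3+0j), (0.05-0.19j), (0.05+0.19j)], [(-0.76+0j), -0.77+0.00j, -0.77-0.00j], [(-0.58+0j), -0.14+0.60j, (-0.14-0.6j)]]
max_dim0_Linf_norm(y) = 2.25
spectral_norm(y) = 3.36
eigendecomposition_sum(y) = [[0.03+0.00j, 0j, (0.01-0j)], [(0.07+0j), 0j, 0.02-0.00j], [(0.05+0j), 0j, 0.02-0.00j]] + [[0.35+0.38j, (-0.27+0.02j), 0.18-0.22j], [(1.05-1.73j), 0.35+1.00j, -1.01-0.43j], [-1.15-1.14j, 0.84-0.09j, -0.52+0.70j]] + [[0.35-0.38j,-0.27-0.02j,(0.18+0.22j)], [(1.05+1.73j),(0.35-1j),(-1.01+0.43j)], [(-1.15+1.14j),0.84+0.09j,-0.52-0.70j]]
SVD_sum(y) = [[0.77, -0.23, -0.09], [1.98, -0.59, -0.23], [-2.39, 0.71, 0.28]] + [[-0.05,-0.33,0.44], [0.18,1.3,-1.76], [0.14,0.97,-1.31]] + [[0.01, 0.01, 0.01], [0.00, 0.0, 0.00], [0.00, 0.00, 0.00]]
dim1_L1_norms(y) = [1.63, 4.86, 4.97]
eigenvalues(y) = [(0.04+0j), (0.18+2.08j), (0.18-2.08j)]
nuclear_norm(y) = 6.17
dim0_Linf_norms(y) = [2.25, 1.69, 1.99]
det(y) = 0.19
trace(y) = 0.41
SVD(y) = [[-0.24, 0.2, 0.95],[-0.62, -0.79, 0.01],[0.75, -0.59, 0.31]] @ diag([3.3552566324958426, 2.793785392164804, 0.020398838673155086]) @ [[-0.95, 0.28, 0.11], [-0.08, -0.59, 0.8], [0.29, 0.75, 0.59]]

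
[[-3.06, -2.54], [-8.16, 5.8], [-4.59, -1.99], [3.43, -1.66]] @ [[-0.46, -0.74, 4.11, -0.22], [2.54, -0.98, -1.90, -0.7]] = [[-5.04,  4.75,  -7.75,  2.45], [18.49,  0.35,  -44.56,  -2.26], [-2.94,  5.35,  -15.08,  2.40], [-5.79,  -0.91,  17.25,  0.41]]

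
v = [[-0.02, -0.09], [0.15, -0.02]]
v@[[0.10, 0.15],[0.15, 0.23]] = [[-0.02, -0.02],[0.01, 0.02]]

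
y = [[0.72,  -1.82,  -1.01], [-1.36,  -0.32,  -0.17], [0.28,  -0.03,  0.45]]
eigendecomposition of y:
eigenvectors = [[0.63, 0.81, 0.18],[0.78, -0.55, -0.46],[-0.08, 0.19, 0.87]]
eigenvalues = [-1.4, 1.73, 0.52]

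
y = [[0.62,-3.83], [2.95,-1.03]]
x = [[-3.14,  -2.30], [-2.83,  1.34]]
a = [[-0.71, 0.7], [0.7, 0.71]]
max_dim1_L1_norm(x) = 5.44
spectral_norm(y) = 4.33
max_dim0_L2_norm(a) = 1.0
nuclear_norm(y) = 6.79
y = x @ a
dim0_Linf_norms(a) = [0.71, 0.71]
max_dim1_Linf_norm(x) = 3.14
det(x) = -10.72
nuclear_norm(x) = 6.81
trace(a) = 0.00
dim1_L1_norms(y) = [4.45, 3.98]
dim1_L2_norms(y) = [3.88, 3.12]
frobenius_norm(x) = 5.00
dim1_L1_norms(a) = [1.41, 1.41]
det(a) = -0.99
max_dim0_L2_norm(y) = 3.97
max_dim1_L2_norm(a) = 1.0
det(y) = 10.66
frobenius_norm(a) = 1.41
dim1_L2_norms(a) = [1.0, 1.0]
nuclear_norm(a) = 1.99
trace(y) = -0.41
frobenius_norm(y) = 4.98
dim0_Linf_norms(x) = [3.14, 2.3]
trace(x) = -1.80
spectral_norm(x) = 4.34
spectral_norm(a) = 1.00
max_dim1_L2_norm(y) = 3.88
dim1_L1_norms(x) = [5.44, 4.17]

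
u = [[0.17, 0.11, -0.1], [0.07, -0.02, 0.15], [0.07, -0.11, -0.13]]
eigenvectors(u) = [[0.93+0.00j, 0.36-0.04j, (0.36+0.04j)], [(0.35+0j), -0.67+0.00j, -0.67-0.00j], [(0.08+0j), 0.15-0.63j, 0.15+0.63j]]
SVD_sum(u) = [[0.12, 0.03, -0.15], [-0.05, -0.01, 0.06], [0.08, 0.02, -0.10]] + [[0.06, 0.07, 0.06],[0.06, 0.07, 0.06],[-0.06, -0.06, -0.06]] + [[-0.01, 0.01, -0.01], [0.05, -0.08, 0.03], [0.05, -0.07, 0.02]]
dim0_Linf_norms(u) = [0.17, 0.11, 0.15]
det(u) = 0.01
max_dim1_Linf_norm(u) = 0.17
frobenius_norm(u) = 0.34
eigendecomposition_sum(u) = [[(0.17+0j), 0.09+0.00j, -0.01+0.00j], [0.06+0.00j, 0.03+0.00j, -0.00+0.00j], [(0.01+0j), 0.01+0.00j, (-0+0j)]] + [[0.02j,  (0.01-0.04j),  -0.04-0.02j],  [-0.03j,  -0.03+0.07j,  (0.08+0.05j)],  [(0.03+0.01j),  (-0.06-0.04j),  -0.06+0.06j]] + [[0.00-0.02j, (0.01+0.04j), (-0.04+0.02j)],[0.03j, (-0.03-0.07j), (0.08-0.05j)],[(0.03-0.01j), (-0.06+0.04j), -0.06-0.06j]]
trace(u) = 0.02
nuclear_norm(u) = 0.56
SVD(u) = [[-0.80, -0.59, -0.14], [0.32, -0.60, 0.73], [-0.51, 0.54, 0.67]] @ diag([0.24770594900365164, 0.18380114529752334, 0.13251000647316796]) @ [[-0.60, -0.15, 0.78], [-0.57, -0.61, -0.55], [0.56, -0.78, 0.28]]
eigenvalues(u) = [(0.2+0j), (-0.09+0.15j), (-0.09-0.15j)]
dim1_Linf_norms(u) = [0.17, 0.15, 0.13]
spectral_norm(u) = 0.25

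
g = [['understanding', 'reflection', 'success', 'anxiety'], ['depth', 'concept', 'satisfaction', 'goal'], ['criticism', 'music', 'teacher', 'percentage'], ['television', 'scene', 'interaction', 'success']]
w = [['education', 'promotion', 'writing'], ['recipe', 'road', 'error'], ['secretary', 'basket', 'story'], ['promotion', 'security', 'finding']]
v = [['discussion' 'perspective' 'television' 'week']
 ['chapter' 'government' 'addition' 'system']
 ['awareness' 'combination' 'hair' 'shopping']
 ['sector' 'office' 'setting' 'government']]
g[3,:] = ['television', 'scene', 'interaction', 'success']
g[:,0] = ['understanding', 'depth', 'criticism', 'television']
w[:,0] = ['education', 'recipe', 'secretary', 'promotion']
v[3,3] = 'government'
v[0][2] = 'television'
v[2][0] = 'awareness'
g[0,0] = 'understanding'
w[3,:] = ['promotion', 'security', 'finding']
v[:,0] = ['discussion', 'chapter', 'awareness', 'sector']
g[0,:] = ['understanding', 'reflection', 'success', 'anxiety']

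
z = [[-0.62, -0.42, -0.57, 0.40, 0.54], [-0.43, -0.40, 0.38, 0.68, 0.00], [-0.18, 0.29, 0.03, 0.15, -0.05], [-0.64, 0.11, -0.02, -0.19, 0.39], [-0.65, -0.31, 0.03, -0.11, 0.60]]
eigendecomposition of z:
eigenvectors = [[(0.37+0j), 0.61+0.00j, (0.61-0j), -0.34+0.00j, (0.35+0j)], [(0.82+0j), (0.35+0.09j), (0.35-0.09j), (0.64+0j), 0.30+0.00j], [-0.21+0.00j, (0.06-0.08j), 0.06+0.08j, (0.56+0j), (0.27+0j)], [(-0.02+0j), (0.34+0.3j), 0.34-0.30j, (0.39+0j), 0.32+0.00j], [(0.38+0j), (0.44+0.3j), 0.44-0.30j, (0.04+0j), (0.78+0j)]]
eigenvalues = [(-0.7+0j), (-0.3+0.48j), (-0.3-0.48j), (0.57+0j), (0.16+0j)]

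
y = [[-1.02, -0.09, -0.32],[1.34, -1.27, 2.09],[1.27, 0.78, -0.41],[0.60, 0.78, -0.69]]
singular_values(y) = [2.93, 2.04, 0.0]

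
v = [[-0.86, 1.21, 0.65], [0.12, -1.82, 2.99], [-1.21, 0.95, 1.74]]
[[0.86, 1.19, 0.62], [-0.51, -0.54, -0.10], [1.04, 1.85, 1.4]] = v @ [[-0.73, -3.12, -3.82], [0.20, -0.91, -1.71], [-0.02, -0.61, -0.92]]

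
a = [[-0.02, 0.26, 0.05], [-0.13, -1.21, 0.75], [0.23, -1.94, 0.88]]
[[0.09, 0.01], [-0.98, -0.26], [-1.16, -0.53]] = a @ [[0.62, -0.47], [0.48, 0.07], [-0.42, -0.32]]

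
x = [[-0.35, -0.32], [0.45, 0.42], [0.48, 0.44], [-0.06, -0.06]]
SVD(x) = [[-0.47, -0.38], [0.61, -0.61], [0.64, 0.37], [-0.08, 0.59]] @ diag([1.0173331808544617, 0.005761868841216614]) @ [[0.73, 0.68], [0.68, -0.73]]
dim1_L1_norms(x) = [0.67, 0.87, 0.92, 0.12]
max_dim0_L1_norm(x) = 1.34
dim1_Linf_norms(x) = [0.35, 0.45, 0.48, 0.06]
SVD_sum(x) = [[-0.35,-0.32],[0.45,0.42],[0.48,0.44],[-0.06,-0.06]] + [[-0.0, 0.00],[-0.0, 0.00],[0.0, -0.00],[0.0, -0.0]]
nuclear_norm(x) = 1.02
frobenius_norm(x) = 1.02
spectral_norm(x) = 1.02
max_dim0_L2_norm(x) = 0.75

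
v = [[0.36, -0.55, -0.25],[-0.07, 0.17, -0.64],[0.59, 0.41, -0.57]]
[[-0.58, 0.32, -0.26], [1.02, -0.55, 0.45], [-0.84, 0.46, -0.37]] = v@[[-2.65, 1.44, -1.16],[-0.08, 0.04, -0.03],[-1.33, 0.72, -0.58]]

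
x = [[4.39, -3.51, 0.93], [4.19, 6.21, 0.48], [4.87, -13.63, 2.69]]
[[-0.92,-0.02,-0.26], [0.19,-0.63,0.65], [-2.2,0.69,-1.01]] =x@[[-0.11, -0.07, -0.01], [0.11, -0.06, 0.1], [-0.06, 0.08, 0.15]]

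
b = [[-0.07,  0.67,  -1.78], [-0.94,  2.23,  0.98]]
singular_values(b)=[2.61, 1.9]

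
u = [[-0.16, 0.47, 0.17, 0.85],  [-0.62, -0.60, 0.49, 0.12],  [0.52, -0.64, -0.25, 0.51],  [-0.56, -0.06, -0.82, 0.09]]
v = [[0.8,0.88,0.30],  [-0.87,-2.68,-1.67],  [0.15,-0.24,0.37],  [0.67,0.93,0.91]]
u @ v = [[0.06, -0.65, 0.00], [0.18, 1.06, 1.11], [1.28, 2.71, 1.60], [-0.46, -0.05, -0.29]]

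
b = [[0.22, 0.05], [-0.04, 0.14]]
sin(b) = [[0.22,  0.05], [-0.04,  0.14]]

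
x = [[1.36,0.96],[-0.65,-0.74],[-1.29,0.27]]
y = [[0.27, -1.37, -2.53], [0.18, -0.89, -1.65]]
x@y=[[0.54, -2.72, -5.02], [-0.31, 1.55, 2.87], [-0.30, 1.53, 2.82]]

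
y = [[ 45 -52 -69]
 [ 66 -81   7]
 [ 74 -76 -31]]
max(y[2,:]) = 74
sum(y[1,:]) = -8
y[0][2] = -69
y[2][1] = -76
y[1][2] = 7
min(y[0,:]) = -69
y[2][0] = 74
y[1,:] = [66, -81, 7]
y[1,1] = -81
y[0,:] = [45, -52, -69]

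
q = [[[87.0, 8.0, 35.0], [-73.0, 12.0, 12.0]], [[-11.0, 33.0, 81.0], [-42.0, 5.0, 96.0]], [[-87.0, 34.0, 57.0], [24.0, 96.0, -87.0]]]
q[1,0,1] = 33.0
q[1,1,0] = -42.0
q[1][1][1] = 5.0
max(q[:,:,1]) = 96.0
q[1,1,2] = 96.0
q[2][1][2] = -87.0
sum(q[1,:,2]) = 177.0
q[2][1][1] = 96.0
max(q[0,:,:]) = 87.0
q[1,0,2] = 81.0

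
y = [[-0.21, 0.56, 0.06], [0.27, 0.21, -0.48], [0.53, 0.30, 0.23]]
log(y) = [[-0.47+2.08j, (0.39-1.16j), (-0.35-0.84j)], [-0.20-1.26j, (-0.45+0.7j), (-0.6+0.51j)], [0.48-0.90j, (0.83+0.5j), (-0.6+0.36j)]]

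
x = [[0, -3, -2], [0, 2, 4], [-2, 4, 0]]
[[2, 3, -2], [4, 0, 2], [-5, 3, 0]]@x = [[4, -8, 8], [-4, -4, -8], [0, 21, 22]]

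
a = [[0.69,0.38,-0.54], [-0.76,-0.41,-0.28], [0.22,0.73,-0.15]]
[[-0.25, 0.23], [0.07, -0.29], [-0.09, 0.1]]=a @[[-0.16, 0.34],[-0.03, 0.05],[0.23, 0.05]]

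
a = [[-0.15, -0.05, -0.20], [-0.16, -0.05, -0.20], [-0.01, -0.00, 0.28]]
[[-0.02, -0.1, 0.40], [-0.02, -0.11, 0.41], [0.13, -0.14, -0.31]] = a@[[-0.77, 1.12, -1.03], [1.1, 0.39, -0.38], [0.42, -0.46, -1.15]]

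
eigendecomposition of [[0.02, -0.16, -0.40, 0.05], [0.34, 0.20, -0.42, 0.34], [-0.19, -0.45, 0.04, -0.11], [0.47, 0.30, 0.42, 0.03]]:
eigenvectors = [[(0.2+0j), (-0.22+0.35j), (-0.22-0.35j), -0.41+0.00j], [(0.76+0j), (-0.02-0.3j), -0.02+0.30j, -0.36+0.00j], [-0.61+0.00j, (0.31+0.2j), (0.31-0.2j), -0.28+0.00j], [0.10+0.00j, (0.78+0j), 0.78-0.00j, (0.79+0j)]]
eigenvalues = [(0.67+0j), (0.06+0.2j), (0.06-0.2j), (-0.5+0j)]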